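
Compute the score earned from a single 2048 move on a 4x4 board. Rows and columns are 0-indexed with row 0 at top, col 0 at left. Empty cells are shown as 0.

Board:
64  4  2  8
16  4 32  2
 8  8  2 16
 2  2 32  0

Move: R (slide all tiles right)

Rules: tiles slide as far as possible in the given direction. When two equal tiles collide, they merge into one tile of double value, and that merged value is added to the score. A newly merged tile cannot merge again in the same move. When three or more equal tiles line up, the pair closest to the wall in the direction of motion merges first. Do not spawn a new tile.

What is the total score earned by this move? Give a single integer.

Slide right:
row 0: [64, 4, 2, 8] -> [64, 4, 2, 8]  score +0 (running 0)
row 1: [16, 4, 32, 2] -> [16, 4, 32, 2]  score +0 (running 0)
row 2: [8, 8, 2, 16] -> [0, 16, 2, 16]  score +16 (running 16)
row 3: [2, 2, 32, 0] -> [0, 0, 4, 32]  score +4 (running 20)
Board after move:
64  4  2  8
16  4 32  2
 0 16  2 16
 0  0  4 32

Answer: 20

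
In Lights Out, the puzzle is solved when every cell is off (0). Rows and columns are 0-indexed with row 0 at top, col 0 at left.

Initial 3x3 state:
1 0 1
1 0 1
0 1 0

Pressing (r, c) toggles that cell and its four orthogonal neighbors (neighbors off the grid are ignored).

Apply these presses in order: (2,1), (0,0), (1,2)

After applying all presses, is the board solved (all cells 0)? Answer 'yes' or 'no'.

After press 1 at (2,1):
1 0 1
1 1 1
1 0 1

After press 2 at (0,0):
0 1 1
0 1 1
1 0 1

After press 3 at (1,2):
0 1 0
0 0 0
1 0 0

Lights still on: 2

Answer: no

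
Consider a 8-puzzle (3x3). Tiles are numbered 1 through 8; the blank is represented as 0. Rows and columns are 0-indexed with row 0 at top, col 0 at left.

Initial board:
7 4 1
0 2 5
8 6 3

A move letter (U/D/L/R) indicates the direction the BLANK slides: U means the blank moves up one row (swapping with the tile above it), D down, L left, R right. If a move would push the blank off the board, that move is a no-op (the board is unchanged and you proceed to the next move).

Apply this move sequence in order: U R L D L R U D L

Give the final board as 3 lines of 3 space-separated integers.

After move 1 (U):
0 4 1
7 2 5
8 6 3

After move 2 (R):
4 0 1
7 2 5
8 6 3

After move 3 (L):
0 4 1
7 2 5
8 6 3

After move 4 (D):
7 4 1
0 2 5
8 6 3

After move 5 (L):
7 4 1
0 2 5
8 6 3

After move 6 (R):
7 4 1
2 0 5
8 6 3

After move 7 (U):
7 0 1
2 4 5
8 6 3

After move 8 (D):
7 4 1
2 0 5
8 6 3

After move 9 (L):
7 4 1
0 2 5
8 6 3

Answer: 7 4 1
0 2 5
8 6 3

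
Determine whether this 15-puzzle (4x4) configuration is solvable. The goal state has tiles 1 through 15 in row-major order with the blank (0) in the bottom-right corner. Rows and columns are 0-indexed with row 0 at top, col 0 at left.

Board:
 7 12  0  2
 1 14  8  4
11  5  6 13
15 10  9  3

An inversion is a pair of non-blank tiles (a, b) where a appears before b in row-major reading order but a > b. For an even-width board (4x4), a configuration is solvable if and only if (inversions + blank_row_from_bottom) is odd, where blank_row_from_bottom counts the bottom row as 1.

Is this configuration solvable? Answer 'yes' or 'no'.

Answer: yes

Derivation:
Inversions: 47
Blank is in row 0 (0-indexed from top), which is row 4 counting from the bottom (bottom = 1).
47 + 4 = 51, which is odd, so the puzzle is solvable.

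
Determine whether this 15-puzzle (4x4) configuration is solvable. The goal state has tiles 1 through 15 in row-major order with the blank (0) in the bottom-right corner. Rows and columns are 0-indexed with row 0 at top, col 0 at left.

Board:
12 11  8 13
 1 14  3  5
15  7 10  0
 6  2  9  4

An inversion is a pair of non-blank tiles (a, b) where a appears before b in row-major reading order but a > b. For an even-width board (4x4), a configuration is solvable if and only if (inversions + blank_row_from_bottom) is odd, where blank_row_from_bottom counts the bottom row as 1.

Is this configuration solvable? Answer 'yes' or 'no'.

Inversions: 64
Blank is in row 2 (0-indexed from top), which is row 2 counting from the bottom (bottom = 1).
64 + 2 = 66, which is even, so the puzzle is not solvable.

Answer: no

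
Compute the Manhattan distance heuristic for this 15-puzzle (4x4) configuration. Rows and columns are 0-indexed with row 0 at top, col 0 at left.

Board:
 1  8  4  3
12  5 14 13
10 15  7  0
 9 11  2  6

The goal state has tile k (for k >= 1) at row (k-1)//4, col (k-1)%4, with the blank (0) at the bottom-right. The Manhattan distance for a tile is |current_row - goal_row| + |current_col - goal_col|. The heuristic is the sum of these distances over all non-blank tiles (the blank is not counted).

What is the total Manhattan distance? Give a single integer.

Answer: 33

Derivation:
Tile 1: (0,0)->(0,0) = 0
Tile 8: (0,1)->(1,3) = 3
Tile 4: (0,2)->(0,3) = 1
Tile 3: (0,3)->(0,2) = 1
Tile 12: (1,0)->(2,3) = 4
Tile 5: (1,1)->(1,0) = 1
Tile 14: (1,2)->(3,1) = 3
Tile 13: (1,3)->(3,0) = 5
Tile 10: (2,0)->(2,1) = 1
Tile 15: (2,1)->(3,2) = 2
Tile 7: (2,2)->(1,2) = 1
Tile 9: (3,0)->(2,0) = 1
Tile 11: (3,1)->(2,2) = 2
Tile 2: (3,2)->(0,1) = 4
Tile 6: (3,3)->(1,1) = 4
Sum: 0 + 3 + 1 + 1 + 4 + 1 + 3 + 5 + 1 + 2 + 1 + 1 + 2 + 4 + 4 = 33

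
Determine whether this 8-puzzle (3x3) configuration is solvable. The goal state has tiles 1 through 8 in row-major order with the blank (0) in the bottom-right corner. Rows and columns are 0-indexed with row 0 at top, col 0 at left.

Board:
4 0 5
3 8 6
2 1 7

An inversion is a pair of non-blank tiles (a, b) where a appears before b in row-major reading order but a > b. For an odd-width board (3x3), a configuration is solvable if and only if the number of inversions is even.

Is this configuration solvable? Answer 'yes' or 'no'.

Answer: no

Derivation:
Inversions (pairs i<j in row-major order where tile[i] > tile[j] > 0): 15
15 is odd, so the puzzle is not solvable.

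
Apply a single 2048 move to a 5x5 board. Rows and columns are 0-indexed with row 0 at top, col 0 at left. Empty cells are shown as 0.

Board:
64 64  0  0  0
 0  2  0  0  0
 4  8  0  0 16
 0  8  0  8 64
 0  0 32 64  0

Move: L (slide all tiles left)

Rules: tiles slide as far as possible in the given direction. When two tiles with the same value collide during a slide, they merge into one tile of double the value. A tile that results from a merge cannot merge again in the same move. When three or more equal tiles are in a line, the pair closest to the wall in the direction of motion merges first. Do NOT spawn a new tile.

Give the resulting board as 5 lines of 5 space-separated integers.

Answer: 128   0   0   0   0
  2   0   0   0   0
  4   8  16   0   0
 16  64   0   0   0
 32  64   0   0   0

Derivation:
Slide left:
row 0: [64, 64, 0, 0, 0] -> [128, 0, 0, 0, 0]
row 1: [0, 2, 0, 0, 0] -> [2, 0, 0, 0, 0]
row 2: [4, 8, 0, 0, 16] -> [4, 8, 16, 0, 0]
row 3: [0, 8, 0, 8, 64] -> [16, 64, 0, 0, 0]
row 4: [0, 0, 32, 64, 0] -> [32, 64, 0, 0, 0]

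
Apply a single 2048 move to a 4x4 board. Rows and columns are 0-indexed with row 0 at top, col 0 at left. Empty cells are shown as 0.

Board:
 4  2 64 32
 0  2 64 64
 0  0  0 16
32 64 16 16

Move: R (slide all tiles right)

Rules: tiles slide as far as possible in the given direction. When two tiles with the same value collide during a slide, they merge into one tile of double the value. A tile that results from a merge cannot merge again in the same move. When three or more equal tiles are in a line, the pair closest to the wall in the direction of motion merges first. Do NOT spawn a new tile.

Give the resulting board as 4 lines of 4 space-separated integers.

Slide right:
row 0: [4, 2, 64, 32] -> [4, 2, 64, 32]
row 1: [0, 2, 64, 64] -> [0, 0, 2, 128]
row 2: [0, 0, 0, 16] -> [0, 0, 0, 16]
row 3: [32, 64, 16, 16] -> [0, 32, 64, 32]

Answer:   4   2  64  32
  0   0   2 128
  0   0   0  16
  0  32  64  32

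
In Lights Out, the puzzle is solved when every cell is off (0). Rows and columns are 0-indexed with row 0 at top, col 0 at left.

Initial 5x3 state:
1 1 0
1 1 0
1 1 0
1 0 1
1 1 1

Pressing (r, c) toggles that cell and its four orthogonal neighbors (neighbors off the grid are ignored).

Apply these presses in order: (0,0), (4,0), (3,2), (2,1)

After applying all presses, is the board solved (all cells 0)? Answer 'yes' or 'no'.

Answer: yes

Derivation:
After press 1 at (0,0):
0 0 0
0 1 0
1 1 0
1 0 1
1 1 1

After press 2 at (4,0):
0 0 0
0 1 0
1 1 0
0 0 1
0 0 1

After press 3 at (3,2):
0 0 0
0 1 0
1 1 1
0 1 0
0 0 0

After press 4 at (2,1):
0 0 0
0 0 0
0 0 0
0 0 0
0 0 0

Lights still on: 0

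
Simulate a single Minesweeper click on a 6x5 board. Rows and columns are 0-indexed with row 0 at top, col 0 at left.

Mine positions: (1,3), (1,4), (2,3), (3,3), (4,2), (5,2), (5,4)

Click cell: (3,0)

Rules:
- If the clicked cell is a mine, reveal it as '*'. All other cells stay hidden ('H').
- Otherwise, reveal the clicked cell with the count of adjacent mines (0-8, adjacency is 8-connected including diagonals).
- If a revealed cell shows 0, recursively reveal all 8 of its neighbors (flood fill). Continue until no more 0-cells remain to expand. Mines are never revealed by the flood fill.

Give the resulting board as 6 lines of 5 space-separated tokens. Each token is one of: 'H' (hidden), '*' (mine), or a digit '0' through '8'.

0 0 1 H H
0 0 2 H H
0 0 3 H H
0 1 3 H H
0 2 H H H
0 2 H H H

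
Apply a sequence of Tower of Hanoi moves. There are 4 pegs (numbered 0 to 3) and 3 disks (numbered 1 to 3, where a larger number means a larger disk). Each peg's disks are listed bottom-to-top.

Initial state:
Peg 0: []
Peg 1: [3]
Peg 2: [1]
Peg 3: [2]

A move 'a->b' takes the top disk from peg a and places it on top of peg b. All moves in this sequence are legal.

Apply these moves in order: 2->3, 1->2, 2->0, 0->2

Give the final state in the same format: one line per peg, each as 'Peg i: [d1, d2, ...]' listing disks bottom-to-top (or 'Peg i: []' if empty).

Answer: Peg 0: []
Peg 1: []
Peg 2: [3]
Peg 3: [2, 1]

Derivation:
After move 1 (2->3):
Peg 0: []
Peg 1: [3]
Peg 2: []
Peg 3: [2, 1]

After move 2 (1->2):
Peg 0: []
Peg 1: []
Peg 2: [3]
Peg 3: [2, 1]

After move 3 (2->0):
Peg 0: [3]
Peg 1: []
Peg 2: []
Peg 3: [2, 1]

After move 4 (0->2):
Peg 0: []
Peg 1: []
Peg 2: [3]
Peg 3: [2, 1]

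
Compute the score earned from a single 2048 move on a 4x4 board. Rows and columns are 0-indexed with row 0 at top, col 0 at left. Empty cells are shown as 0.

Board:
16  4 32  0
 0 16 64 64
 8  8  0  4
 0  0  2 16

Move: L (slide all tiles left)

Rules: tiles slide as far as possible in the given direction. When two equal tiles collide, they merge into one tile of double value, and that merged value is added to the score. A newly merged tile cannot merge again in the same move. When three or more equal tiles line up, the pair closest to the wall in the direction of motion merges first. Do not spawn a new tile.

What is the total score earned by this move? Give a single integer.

Answer: 144

Derivation:
Slide left:
row 0: [16, 4, 32, 0] -> [16, 4, 32, 0]  score +0 (running 0)
row 1: [0, 16, 64, 64] -> [16, 128, 0, 0]  score +128 (running 128)
row 2: [8, 8, 0, 4] -> [16, 4, 0, 0]  score +16 (running 144)
row 3: [0, 0, 2, 16] -> [2, 16, 0, 0]  score +0 (running 144)
Board after move:
 16   4  32   0
 16 128   0   0
 16   4   0   0
  2  16   0   0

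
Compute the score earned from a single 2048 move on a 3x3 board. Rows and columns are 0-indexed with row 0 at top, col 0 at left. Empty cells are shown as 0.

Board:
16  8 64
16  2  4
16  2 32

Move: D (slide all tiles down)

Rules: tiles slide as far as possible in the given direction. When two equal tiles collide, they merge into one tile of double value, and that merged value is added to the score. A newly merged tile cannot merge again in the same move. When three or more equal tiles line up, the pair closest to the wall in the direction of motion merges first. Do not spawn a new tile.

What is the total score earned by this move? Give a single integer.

Answer: 36

Derivation:
Slide down:
col 0: [16, 16, 16] -> [0, 16, 32]  score +32 (running 32)
col 1: [8, 2, 2] -> [0, 8, 4]  score +4 (running 36)
col 2: [64, 4, 32] -> [64, 4, 32]  score +0 (running 36)
Board after move:
 0  0 64
16  8  4
32  4 32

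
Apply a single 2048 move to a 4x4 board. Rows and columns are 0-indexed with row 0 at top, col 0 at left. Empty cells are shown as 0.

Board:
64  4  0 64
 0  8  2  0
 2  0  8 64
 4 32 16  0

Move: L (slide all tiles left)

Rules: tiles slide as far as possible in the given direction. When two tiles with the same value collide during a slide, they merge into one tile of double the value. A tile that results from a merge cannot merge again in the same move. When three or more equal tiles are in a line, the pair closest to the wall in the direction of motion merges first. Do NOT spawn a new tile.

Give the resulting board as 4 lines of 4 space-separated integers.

Answer: 64  4 64  0
 8  2  0  0
 2  8 64  0
 4 32 16  0

Derivation:
Slide left:
row 0: [64, 4, 0, 64] -> [64, 4, 64, 0]
row 1: [0, 8, 2, 0] -> [8, 2, 0, 0]
row 2: [2, 0, 8, 64] -> [2, 8, 64, 0]
row 3: [4, 32, 16, 0] -> [4, 32, 16, 0]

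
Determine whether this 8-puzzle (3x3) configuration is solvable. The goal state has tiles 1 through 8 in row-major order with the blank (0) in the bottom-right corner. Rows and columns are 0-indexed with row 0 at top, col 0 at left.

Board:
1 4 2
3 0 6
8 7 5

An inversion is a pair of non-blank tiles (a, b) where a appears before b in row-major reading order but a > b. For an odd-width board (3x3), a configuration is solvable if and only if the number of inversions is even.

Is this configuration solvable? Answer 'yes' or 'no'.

Answer: yes

Derivation:
Inversions (pairs i<j in row-major order where tile[i] > tile[j] > 0): 6
6 is even, so the puzzle is solvable.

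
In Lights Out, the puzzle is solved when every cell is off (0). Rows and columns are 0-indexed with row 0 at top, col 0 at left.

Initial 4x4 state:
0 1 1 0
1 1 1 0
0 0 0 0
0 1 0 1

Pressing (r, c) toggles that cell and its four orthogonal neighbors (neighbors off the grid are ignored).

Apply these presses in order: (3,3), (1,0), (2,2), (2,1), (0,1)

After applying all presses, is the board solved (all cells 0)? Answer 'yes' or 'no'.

Answer: yes

Derivation:
After press 1 at (3,3):
0 1 1 0
1 1 1 0
0 0 0 1
0 1 1 0

After press 2 at (1,0):
1 1 1 0
0 0 1 0
1 0 0 1
0 1 1 0

After press 3 at (2,2):
1 1 1 0
0 0 0 0
1 1 1 0
0 1 0 0

After press 4 at (2,1):
1 1 1 0
0 1 0 0
0 0 0 0
0 0 0 0

After press 5 at (0,1):
0 0 0 0
0 0 0 0
0 0 0 0
0 0 0 0

Lights still on: 0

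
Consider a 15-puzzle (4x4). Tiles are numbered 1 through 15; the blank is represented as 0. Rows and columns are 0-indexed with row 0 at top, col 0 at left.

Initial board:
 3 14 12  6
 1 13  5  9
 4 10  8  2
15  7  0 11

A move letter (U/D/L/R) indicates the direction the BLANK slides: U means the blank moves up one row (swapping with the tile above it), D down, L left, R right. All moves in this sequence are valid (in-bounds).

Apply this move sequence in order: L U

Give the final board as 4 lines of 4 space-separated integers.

After move 1 (L):
 3 14 12  6
 1 13  5  9
 4 10  8  2
15  0  7 11

After move 2 (U):
 3 14 12  6
 1 13  5  9
 4  0  8  2
15 10  7 11

Answer:  3 14 12  6
 1 13  5  9
 4  0  8  2
15 10  7 11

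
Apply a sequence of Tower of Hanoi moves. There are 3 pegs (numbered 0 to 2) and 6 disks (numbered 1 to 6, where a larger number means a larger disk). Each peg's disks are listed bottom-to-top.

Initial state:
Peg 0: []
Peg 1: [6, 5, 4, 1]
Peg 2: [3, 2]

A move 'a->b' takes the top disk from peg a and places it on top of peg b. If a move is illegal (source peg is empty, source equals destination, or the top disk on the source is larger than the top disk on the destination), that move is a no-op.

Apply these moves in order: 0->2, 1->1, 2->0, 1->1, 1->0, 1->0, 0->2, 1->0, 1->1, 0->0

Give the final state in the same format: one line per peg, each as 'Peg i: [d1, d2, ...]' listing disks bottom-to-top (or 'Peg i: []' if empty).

Answer: Peg 0: [2]
Peg 1: [6, 5, 4]
Peg 2: [3, 1]

Derivation:
After move 1 (0->2):
Peg 0: []
Peg 1: [6, 5, 4, 1]
Peg 2: [3, 2]

After move 2 (1->1):
Peg 0: []
Peg 1: [6, 5, 4, 1]
Peg 2: [3, 2]

After move 3 (2->0):
Peg 0: [2]
Peg 1: [6, 5, 4, 1]
Peg 2: [3]

After move 4 (1->1):
Peg 0: [2]
Peg 1: [6, 5, 4, 1]
Peg 2: [3]

After move 5 (1->0):
Peg 0: [2, 1]
Peg 1: [6, 5, 4]
Peg 2: [3]

After move 6 (1->0):
Peg 0: [2, 1]
Peg 1: [6, 5, 4]
Peg 2: [3]

After move 7 (0->2):
Peg 0: [2]
Peg 1: [6, 5, 4]
Peg 2: [3, 1]

After move 8 (1->0):
Peg 0: [2]
Peg 1: [6, 5, 4]
Peg 2: [3, 1]

After move 9 (1->1):
Peg 0: [2]
Peg 1: [6, 5, 4]
Peg 2: [3, 1]

After move 10 (0->0):
Peg 0: [2]
Peg 1: [6, 5, 4]
Peg 2: [3, 1]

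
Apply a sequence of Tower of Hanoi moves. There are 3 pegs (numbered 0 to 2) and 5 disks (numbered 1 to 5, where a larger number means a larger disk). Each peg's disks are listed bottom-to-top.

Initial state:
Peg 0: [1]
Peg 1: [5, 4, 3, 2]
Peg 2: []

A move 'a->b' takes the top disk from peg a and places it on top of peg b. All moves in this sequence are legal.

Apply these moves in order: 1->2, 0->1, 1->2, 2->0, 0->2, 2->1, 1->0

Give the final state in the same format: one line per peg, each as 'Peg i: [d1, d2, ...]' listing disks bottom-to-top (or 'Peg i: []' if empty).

Answer: Peg 0: [1]
Peg 1: [5, 4, 3]
Peg 2: [2]

Derivation:
After move 1 (1->2):
Peg 0: [1]
Peg 1: [5, 4, 3]
Peg 2: [2]

After move 2 (0->1):
Peg 0: []
Peg 1: [5, 4, 3, 1]
Peg 2: [2]

After move 3 (1->2):
Peg 0: []
Peg 1: [5, 4, 3]
Peg 2: [2, 1]

After move 4 (2->0):
Peg 0: [1]
Peg 1: [5, 4, 3]
Peg 2: [2]

After move 5 (0->2):
Peg 0: []
Peg 1: [5, 4, 3]
Peg 2: [2, 1]

After move 6 (2->1):
Peg 0: []
Peg 1: [5, 4, 3, 1]
Peg 2: [2]

After move 7 (1->0):
Peg 0: [1]
Peg 1: [5, 4, 3]
Peg 2: [2]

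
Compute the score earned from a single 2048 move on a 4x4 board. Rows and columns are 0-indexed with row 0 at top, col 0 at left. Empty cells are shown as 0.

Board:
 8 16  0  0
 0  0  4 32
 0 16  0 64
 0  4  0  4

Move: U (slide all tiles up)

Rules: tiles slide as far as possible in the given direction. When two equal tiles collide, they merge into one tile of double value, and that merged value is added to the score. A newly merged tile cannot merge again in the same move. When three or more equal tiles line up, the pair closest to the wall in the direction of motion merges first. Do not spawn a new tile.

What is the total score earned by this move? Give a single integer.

Answer: 32

Derivation:
Slide up:
col 0: [8, 0, 0, 0] -> [8, 0, 0, 0]  score +0 (running 0)
col 1: [16, 0, 16, 4] -> [32, 4, 0, 0]  score +32 (running 32)
col 2: [0, 4, 0, 0] -> [4, 0, 0, 0]  score +0 (running 32)
col 3: [0, 32, 64, 4] -> [32, 64, 4, 0]  score +0 (running 32)
Board after move:
 8 32  4 32
 0  4  0 64
 0  0  0  4
 0  0  0  0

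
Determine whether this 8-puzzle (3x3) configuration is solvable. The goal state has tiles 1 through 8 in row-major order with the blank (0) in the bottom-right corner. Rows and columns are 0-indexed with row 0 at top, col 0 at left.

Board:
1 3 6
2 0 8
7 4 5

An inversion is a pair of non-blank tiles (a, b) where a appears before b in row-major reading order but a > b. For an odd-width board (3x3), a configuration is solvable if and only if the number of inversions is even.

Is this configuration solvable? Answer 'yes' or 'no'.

Answer: no

Derivation:
Inversions (pairs i<j in row-major order where tile[i] > tile[j] > 0): 9
9 is odd, so the puzzle is not solvable.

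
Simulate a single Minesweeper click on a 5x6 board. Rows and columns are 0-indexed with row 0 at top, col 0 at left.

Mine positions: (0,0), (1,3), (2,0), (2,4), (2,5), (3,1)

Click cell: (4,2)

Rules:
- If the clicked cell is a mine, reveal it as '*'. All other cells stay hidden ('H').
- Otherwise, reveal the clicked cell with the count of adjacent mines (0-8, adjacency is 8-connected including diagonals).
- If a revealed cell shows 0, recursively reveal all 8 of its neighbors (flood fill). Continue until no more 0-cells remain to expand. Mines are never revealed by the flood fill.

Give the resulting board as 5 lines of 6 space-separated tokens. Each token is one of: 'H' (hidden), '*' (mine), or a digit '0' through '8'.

H H H H H H
H H H H H H
H H H H H H
H H H H H H
H H 1 H H H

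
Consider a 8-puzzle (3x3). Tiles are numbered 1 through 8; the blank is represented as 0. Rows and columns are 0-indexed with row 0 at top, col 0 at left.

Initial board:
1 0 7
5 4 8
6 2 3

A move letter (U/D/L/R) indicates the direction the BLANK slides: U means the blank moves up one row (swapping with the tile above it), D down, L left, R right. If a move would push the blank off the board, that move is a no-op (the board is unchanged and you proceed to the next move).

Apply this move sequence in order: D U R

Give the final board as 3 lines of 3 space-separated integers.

After move 1 (D):
1 4 7
5 0 8
6 2 3

After move 2 (U):
1 0 7
5 4 8
6 2 3

After move 3 (R):
1 7 0
5 4 8
6 2 3

Answer: 1 7 0
5 4 8
6 2 3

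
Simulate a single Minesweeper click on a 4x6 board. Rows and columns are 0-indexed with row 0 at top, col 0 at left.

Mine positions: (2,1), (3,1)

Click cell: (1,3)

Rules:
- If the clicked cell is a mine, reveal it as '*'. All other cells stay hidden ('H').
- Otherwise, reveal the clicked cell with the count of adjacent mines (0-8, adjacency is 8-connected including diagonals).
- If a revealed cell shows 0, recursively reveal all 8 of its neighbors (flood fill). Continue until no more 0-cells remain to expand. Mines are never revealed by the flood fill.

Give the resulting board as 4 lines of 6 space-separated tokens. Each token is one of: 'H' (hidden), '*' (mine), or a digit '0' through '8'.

0 0 0 0 0 0
1 1 1 0 0 0
H H 2 0 0 0
H H 2 0 0 0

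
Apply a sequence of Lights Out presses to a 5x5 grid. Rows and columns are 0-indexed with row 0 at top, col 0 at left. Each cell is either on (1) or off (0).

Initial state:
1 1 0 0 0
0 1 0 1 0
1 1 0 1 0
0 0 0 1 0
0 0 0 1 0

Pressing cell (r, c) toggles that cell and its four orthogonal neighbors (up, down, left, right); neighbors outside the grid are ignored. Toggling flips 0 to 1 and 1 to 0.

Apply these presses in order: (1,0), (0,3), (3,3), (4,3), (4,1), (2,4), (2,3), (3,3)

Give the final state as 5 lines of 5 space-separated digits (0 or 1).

Answer: 0 1 1 1 1
1 0 0 1 1
0 1 1 1 0
0 1 0 1 1
1 1 0 0 1

Derivation:
After press 1 at (1,0):
0 1 0 0 0
1 0 0 1 0
0 1 0 1 0
0 0 0 1 0
0 0 0 1 0

After press 2 at (0,3):
0 1 1 1 1
1 0 0 0 0
0 1 0 1 0
0 0 0 1 0
0 0 0 1 0

After press 3 at (3,3):
0 1 1 1 1
1 0 0 0 0
0 1 0 0 0
0 0 1 0 1
0 0 0 0 0

After press 4 at (4,3):
0 1 1 1 1
1 0 0 0 0
0 1 0 0 0
0 0 1 1 1
0 0 1 1 1

After press 5 at (4,1):
0 1 1 1 1
1 0 0 0 0
0 1 0 0 0
0 1 1 1 1
1 1 0 1 1

After press 6 at (2,4):
0 1 1 1 1
1 0 0 0 1
0 1 0 1 1
0 1 1 1 0
1 1 0 1 1

After press 7 at (2,3):
0 1 1 1 1
1 0 0 1 1
0 1 1 0 0
0 1 1 0 0
1 1 0 1 1

After press 8 at (3,3):
0 1 1 1 1
1 0 0 1 1
0 1 1 1 0
0 1 0 1 1
1 1 0 0 1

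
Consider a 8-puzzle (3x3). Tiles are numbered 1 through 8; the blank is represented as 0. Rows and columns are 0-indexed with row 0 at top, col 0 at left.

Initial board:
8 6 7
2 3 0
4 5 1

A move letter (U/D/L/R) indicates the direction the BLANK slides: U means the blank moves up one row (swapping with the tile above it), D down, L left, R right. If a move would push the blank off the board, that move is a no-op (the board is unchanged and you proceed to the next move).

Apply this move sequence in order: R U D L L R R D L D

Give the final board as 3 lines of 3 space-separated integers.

After move 1 (R):
8 6 7
2 3 0
4 5 1

After move 2 (U):
8 6 0
2 3 7
4 5 1

After move 3 (D):
8 6 7
2 3 0
4 5 1

After move 4 (L):
8 6 7
2 0 3
4 5 1

After move 5 (L):
8 6 7
0 2 3
4 5 1

After move 6 (R):
8 6 7
2 0 3
4 5 1

After move 7 (R):
8 6 7
2 3 0
4 5 1

After move 8 (D):
8 6 7
2 3 1
4 5 0

After move 9 (L):
8 6 7
2 3 1
4 0 5

After move 10 (D):
8 6 7
2 3 1
4 0 5

Answer: 8 6 7
2 3 1
4 0 5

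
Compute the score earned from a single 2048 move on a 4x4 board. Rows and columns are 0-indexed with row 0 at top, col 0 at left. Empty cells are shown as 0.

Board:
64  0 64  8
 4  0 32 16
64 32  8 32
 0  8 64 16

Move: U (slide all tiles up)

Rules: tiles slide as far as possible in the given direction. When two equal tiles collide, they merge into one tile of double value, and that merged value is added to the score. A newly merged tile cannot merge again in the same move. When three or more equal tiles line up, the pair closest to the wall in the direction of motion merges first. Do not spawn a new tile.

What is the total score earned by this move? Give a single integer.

Answer: 0

Derivation:
Slide up:
col 0: [64, 4, 64, 0] -> [64, 4, 64, 0]  score +0 (running 0)
col 1: [0, 0, 32, 8] -> [32, 8, 0, 0]  score +0 (running 0)
col 2: [64, 32, 8, 64] -> [64, 32, 8, 64]  score +0 (running 0)
col 3: [8, 16, 32, 16] -> [8, 16, 32, 16]  score +0 (running 0)
Board after move:
64 32 64  8
 4  8 32 16
64  0  8 32
 0  0 64 16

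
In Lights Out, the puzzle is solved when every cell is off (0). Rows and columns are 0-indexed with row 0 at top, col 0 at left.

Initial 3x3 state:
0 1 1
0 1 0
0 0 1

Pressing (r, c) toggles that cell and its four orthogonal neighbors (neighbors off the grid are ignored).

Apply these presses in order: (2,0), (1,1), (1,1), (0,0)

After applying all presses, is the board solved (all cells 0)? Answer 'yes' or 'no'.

After press 1 at (2,0):
0 1 1
1 1 0
1 1 1

After press 2 at (1,1):
0 0 1
0 0 1
1 0 1

After press 3 at (1,1):
0 1 1
1 1 0
1 1 1

After press 4 at (0,0):
1 0 1
0 1 0
1 1 1

Lights still on: 6

Answer: no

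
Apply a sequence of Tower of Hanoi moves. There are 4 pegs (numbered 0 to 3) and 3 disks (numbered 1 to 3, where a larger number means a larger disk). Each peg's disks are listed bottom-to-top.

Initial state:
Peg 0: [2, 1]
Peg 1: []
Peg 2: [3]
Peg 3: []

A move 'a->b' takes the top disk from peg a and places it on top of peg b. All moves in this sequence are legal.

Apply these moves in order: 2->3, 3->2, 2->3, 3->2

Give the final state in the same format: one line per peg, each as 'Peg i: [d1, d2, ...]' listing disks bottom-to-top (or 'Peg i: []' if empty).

Answer: Peg 0: [2, 1]
Peg 1: []
Peg 2: [3]
Peg 3: []

Derivation:
After move 1 (2->3):
Peg 0: [2, 1]
Peg 1: []
Peg 2: []
Peg 3: [3]

After move 2 (3->2):
Peg 0: [2, 1]
Peg 1: []
Peg 2: [3]
Peg 3: []

After move 3 (2->3):
Peg 0: [2, 1]
Peg 1: []
Peg 2: []
Peg 3: [3]

After move 4 (3->2):
Peg 0: [2, 1]
Peg 1: []
Peg 2: [3]
Peg 3: []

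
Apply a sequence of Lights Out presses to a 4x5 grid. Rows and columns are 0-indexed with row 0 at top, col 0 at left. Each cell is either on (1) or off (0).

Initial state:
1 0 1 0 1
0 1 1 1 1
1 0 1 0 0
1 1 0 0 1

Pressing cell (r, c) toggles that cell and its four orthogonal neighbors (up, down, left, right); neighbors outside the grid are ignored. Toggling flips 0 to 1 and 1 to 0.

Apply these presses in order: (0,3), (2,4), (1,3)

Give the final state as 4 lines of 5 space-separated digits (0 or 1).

Answer: 1 0 0 0 0
0 1 0 1 1
1 0 1 0 1
1 1 0 0 0

Derivation:
After press 1 at (0,3):
1 0 0 1 0
0 1 1 0 1
1 0 1 0 0
1 1 0 0 1

After press 2 at (2,4):
1 0 0 1 0
0 1 1 0 0
1 0 1 1 1
1 1 0 0 0

After press 3 at (1,3):
1 0 0 0 0
0 1 0 1 1
1 0 1 0 1
1 1 0 0 0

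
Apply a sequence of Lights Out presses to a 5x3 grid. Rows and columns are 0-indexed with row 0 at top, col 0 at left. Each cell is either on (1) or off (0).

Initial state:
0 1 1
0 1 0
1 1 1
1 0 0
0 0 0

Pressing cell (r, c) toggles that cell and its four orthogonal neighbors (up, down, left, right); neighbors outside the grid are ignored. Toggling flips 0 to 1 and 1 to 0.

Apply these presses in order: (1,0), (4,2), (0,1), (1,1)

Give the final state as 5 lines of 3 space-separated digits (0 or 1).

Answer: 0 1 0
0 0 1
0 0 1
1 0 1
0 1 1

Derivation:
After press 1 at (1,0):
1 1 1
1 0 0
0 1 1
1 0 0
0 0 0

After press 2 at (4,2):
1 1 1
1 0 0
0 1 1
1 0 1
0 1 1

After press 3 at (0,1):
0 0 0
1 1 0
0 1 1
1 0 1
0 1 1

After press 4 at (1,1):
0 1 0
0 0 1
0 0 1
1 0 1
0 1 1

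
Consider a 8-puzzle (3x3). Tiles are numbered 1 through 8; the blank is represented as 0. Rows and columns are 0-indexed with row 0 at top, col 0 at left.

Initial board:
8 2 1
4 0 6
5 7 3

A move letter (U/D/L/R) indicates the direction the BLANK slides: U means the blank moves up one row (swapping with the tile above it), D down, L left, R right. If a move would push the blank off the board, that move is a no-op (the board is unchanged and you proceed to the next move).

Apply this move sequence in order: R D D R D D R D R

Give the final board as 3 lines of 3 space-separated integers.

Answer: 8 2 1
4 6 3
5 7 0

Derivation:
After move 1 (R):
8 2 1
4 6 0
5 7 3

After move 2 (D):
8 2 1
4 6 3
5 7 0

After move 3 (D):
8 2 1
4 6 3
5 7 0

After move 4 (R):
8 2 1
4 6 3
5 7 0

After move 5 (D):
8 2 1
4 6 3
5 7 0

After move 6 (D):
8 2 1
4 6 3
5 7 0

After move 7 (R):
8 2 1
4 6 3
5 7 0

After move 8 (D):
8 2 1
4 6 3
5 7 0

After move 9 (R):
8 2 1
4 6 3
5 7 0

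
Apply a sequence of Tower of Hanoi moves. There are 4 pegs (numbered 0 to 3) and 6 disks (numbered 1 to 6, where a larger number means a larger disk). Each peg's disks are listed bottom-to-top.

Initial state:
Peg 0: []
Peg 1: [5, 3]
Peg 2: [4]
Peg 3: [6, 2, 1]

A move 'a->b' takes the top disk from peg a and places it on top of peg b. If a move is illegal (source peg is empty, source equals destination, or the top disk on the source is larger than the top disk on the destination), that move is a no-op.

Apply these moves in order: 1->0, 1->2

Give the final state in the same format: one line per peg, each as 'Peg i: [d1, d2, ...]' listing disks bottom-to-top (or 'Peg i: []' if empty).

Answer: Peg 0: [3]
Peg 1: [5]
Peg 2: [4]
Peg 3: [6, 2, 1]

Derivation:
After move 1 (1->0):
Peg 0: [3]
Peg 1: [5]
Peg 2: [4]
Peg 3: [6, 2, 1]

After move 2 (1->2):
Peg 0: [3]
Peg 1: [5]
Peg 2: [4]
Peg 3: [6, 2, 1]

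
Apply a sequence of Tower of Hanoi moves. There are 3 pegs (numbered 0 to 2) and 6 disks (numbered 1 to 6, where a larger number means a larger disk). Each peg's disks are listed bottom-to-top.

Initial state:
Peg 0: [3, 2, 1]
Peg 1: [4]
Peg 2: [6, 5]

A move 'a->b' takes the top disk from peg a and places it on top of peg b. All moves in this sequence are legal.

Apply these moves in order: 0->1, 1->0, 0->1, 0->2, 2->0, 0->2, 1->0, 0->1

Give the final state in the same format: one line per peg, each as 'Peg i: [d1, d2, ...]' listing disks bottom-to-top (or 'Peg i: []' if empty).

After move 1 (0->1):
Peg 0: [3, 2]
Peg 1: [4, 1]
Peg 2: [6, 5]

After move 2 (1->0):
Peg 0: [3, 2, 1]
Peg 1: [4]
Peg 2: [6, 5]

After move 3 (0->1):
Peg 0: [3, 2]
Peg 1: [4, 1]
Peg 2: [6, 5]

After move 4 (0->2):
Peg 0: [3]
Peg 1: [4, 1]
Peg 2: [6, 5, 2]

After move 5 (2->0):
Peg 0: [3, 2]
Peg 1: [4, 1]
Peg 2: [6, 5]

After move 6 (0->2):
Peg 0: [3]
Peg 1: [4, 1]
Peg 2: [6, 5, 2]

After move 7 (1->0):
Peg 0: [3, 1]
Peg 1: [4]
Peg 2: [6, 5, 2]

After move 8 (0->1):
Peg 0: [3]
Peg 1: [4, 1]
Peg 2: [6, 5, 2]

Answer: Peg 0: [3]
Peg 1: [4, 1]
Peg 2: [6, 5, 2]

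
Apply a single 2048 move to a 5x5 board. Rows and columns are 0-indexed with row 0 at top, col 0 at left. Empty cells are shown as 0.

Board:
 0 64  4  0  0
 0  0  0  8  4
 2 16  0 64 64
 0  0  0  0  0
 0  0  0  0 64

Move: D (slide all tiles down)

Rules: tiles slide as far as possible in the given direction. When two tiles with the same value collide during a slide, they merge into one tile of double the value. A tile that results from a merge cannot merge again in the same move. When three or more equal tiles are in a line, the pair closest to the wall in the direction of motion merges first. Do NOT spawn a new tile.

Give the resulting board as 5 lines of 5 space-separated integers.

Answer:   0   0   0   0   0
  0   0   0   0   0
  0   0   0   0   0
  0  64   0   8   4
  2  16   4  64 128

Derivation:
Slide down:
col 0: [0, 0, 2, 0, 0] -> [0, 0, 0, 0, 2]
col 1: [64, 0, 16, 0, 0] -> [0, 0, 0, 64, 16]
col 2: [4, 0, 0, 0, 0] -> [0, 0, 0, 0, 4]
col 3: [0, 8, 64, 0, 0] -> [0, 0, 0, 8, 64]
col 4: [0, 4, 64, 0, 64] -> [0, 0, 0, 4, 128]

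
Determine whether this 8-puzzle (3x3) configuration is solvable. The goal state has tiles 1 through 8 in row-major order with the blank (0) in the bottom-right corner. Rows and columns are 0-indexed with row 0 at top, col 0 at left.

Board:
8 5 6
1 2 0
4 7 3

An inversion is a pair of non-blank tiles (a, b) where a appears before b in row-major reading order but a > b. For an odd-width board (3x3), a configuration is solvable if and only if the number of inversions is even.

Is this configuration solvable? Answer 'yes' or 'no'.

Inversions (pairs i<j in row-major order where tile[i] > tile[j] > 0): 17
17 is odd, so the puzzle is not solvable.

Answer: no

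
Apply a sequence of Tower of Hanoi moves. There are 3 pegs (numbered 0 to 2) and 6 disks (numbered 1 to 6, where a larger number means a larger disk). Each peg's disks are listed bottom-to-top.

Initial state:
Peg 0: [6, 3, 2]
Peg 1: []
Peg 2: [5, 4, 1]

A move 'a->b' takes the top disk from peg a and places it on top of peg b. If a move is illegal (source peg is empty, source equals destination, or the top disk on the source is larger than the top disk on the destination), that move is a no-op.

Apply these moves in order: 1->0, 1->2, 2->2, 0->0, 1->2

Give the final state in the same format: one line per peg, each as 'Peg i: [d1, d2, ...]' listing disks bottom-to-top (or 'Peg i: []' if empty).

After move 1 (1->0):
Peg 0: [6, 3, 2]
Peg 1: []
Peg 2: [5, 4, 1]

After move 2 (1->2):
Peg 0: [6, 3, 2]
Peg 1: []
Peg 2: [5, 4, 1]

After move 3 (2->2):
Peg 0: [6, 3, 2]
Peg 1: []
Peg 2: [5, 4, 1]

After move 4 (0->0):
Peg 0: [6, 3, 2]
Peg 1: []
Peg 2: [5, 4, 1]

After move 5 (1->2):
Peg 0: [6, 3, 2]
Peg 1: []
Peg 2: [5, 4, 1]

Answer: Peg 0: [6, 3, 2]
Peg 1: []
Peg 2: [5, 4, 1]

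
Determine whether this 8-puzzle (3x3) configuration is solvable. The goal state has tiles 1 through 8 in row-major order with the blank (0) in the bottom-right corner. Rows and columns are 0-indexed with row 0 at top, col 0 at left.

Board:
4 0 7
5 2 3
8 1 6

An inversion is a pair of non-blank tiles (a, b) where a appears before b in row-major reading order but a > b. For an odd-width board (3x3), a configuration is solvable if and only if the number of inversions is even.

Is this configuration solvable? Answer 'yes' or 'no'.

Answer: no

Derivation:
Inversions (pairs i<j in row-major order where tile[i] > tile[j] > 0): 15
15 is odd, so the puzzle is not solvable.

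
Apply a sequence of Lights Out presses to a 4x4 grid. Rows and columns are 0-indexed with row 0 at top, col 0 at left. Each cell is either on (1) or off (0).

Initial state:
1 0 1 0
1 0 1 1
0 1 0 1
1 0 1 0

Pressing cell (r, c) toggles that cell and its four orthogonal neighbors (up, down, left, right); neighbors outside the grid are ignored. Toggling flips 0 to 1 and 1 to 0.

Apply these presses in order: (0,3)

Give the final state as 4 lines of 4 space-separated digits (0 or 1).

After press 1 at (0,3):
1 0 0 1
1 0 1 0
0 1 0 1
1 0 1 0

Answer: 1 0 0 1
1 0 1 0
0 1 0 1
1 0 1 0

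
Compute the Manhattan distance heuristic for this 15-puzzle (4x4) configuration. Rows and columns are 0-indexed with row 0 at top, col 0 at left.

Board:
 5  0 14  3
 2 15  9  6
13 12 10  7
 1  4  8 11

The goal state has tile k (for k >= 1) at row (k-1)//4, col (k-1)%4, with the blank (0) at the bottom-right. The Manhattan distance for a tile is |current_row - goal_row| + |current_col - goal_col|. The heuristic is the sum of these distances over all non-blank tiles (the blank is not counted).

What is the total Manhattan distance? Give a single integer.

Tile 5: at (0,0), goal (1,0), distance |0-1|+|0-0| = 1
Tile 14: at (0,2), goal (3,1), distance |0-3|+|2-1| = 4
Tile 3: at (0,3), goal (0,2), distance |0-0|+|3-2| = 1
Tile 2: at (1,0), goal (0,1), distance |1-0|+|0-1| = 2
Tile 15: at (1,1), goal (3,2), distance |1-3|+|1-2| = 3
Tile 9: at (1,2), goal (2,0), distance |1-2|+|2-0| = 3
Tile 6: at (1,3), goal (1,1), distance |1-1|+|3-1| = 2
Tile 13: at (2,0), goal (3,0), distance |2-3|+|0-0| = 1
Tile 12: at (2,1), goal (2,3), distance |2-2|+|1-3| = 2
Tile 10: at (2,2), goal (2,1), distance |2-2|+|2-1| = 1
Tile 7: at (2,3), goal (1,2), distance |2-1|+|3-2| = 2
Tile 1: at (3,0), goal (0,0), distance |3-0|+|0-0| = 3
Tile 4: at (3,1), goal (0,3), distance |3-0|+|1-3| = 5
Tile 8: at (3,2), goal (1,3), distance |3-1|+|2-3| = 3
Tile 11: at (3,3), goal (2,2), distance |3-2|+|3-2| = 2
Sum: 1 + 4 + 1 + 2 + 3 + 3 + 2 + 1 + 2 + 1 + 2 + 3 + 5 + 3 + 2 = 35

Answer: 35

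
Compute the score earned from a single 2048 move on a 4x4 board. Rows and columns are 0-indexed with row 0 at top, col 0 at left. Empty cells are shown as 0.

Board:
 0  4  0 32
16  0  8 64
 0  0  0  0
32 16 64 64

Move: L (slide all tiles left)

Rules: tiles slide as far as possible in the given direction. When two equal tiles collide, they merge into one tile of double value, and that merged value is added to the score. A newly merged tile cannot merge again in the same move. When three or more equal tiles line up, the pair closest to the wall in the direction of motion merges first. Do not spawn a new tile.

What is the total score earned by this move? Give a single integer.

Answer: 128

Derivation:
Slide left:
row 0: [0, 4, 0, 32] -> [4, 32, 0, 0]  score +0 (running 0)
row 1: [16, 0, 8, 64] -> [16, 8, 64, 0]  score +0 (running 0)
row 2: [0, 0, 0, 0] -> [0, 0, 0, 0]  score +0 (running 0)
row 3: [32, 16, 64, 64] -> [32, 16, 128, 0]  score +128 (running 128)
Board after move:
  4  32   0   0
 16   8  64   0
  0   0   0   0
 32  16 128   0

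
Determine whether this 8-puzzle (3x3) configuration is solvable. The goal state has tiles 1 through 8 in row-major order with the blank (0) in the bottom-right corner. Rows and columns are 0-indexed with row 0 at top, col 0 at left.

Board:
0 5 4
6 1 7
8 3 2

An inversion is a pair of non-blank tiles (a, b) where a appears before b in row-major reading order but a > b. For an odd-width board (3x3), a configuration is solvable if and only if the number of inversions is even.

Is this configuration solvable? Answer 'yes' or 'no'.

Inversions (pairs i<j in row-major order where tile[i] > tile[j] > 0): 15
15 is odd, so the puzzle is not solvable.

Answer: no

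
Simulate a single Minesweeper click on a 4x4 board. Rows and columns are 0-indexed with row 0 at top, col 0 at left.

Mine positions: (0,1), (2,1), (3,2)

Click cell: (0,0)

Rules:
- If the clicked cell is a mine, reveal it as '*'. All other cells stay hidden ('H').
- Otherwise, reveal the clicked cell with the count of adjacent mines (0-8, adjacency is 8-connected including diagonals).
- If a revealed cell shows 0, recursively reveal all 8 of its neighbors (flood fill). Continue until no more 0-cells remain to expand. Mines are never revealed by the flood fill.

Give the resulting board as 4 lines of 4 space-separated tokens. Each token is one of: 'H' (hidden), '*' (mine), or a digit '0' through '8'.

1 H H H
H H H H
H H H H
H H H H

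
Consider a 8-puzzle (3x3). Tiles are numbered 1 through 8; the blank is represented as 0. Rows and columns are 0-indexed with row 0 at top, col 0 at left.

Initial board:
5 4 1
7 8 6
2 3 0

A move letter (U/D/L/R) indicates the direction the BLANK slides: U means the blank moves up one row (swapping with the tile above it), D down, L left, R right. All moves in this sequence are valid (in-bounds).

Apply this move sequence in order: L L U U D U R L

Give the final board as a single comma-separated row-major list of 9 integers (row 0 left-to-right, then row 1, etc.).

Answer: 0, 4, 1, 5, 8, 6, 7, 2, 3

Derivation:
After move 1 (L):
5 4 1
7 8 6
2 0 3

After move 2 (L):
5 4 1
7 8 6
0 2 3

After move 3 (U):
5 4 1
0 8 6
7 2 3

After move 4 (U):
0 4 1
5 8 6
7 2 3

After move 5 (D):
5 4 1
0 8 6
7 2 3

After move 6 (U):
0 4 1
5 8 6
7 2 3

After move 7 (R):
4 0 1
5 8 6
7 2 3

After move 8 (L):
0 4 1
5 8 6
7 2 3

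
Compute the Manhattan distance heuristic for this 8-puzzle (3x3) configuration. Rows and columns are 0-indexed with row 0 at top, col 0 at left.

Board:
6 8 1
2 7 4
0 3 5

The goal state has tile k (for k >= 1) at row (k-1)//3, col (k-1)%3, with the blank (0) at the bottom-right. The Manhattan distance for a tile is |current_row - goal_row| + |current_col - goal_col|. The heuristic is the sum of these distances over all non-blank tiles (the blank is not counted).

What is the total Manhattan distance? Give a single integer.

Answer: 18

Derivation:
Tile 6: at (0,0), goal (1,2), distance |0-1|+|0-2| = 3
Tile 8: at (0,1), goal (2,1), distance |0-2|+|1-1| = 2
Tile 1: at (0,2), goal (0,0), distance |0-0|+|2-0| = 2
Tile 2: at (1,0), goal (0,1), distance |1-0|+|0-1| = 2
Tile 7: at (1,1), goal (2,0), distance |1-2|+|1-0| = 2
Tile 4: at (1,2), goal (1,0), distance |1-1|+|2-0| = 2
Tile 3: at (2,1), goal (0,2), distance |2-0|+|1-2| = 3
Tile 5: at (2,2), goal (1,1), distance |2-1|+|2-1| = 2
Sum: 3 + 2 + 2 + 2 + 2 + 2 + 3 + 2 = 18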